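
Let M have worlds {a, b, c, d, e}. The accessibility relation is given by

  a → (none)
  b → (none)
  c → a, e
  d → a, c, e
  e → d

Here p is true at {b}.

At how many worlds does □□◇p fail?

a: no successors, so □□◇p holds vacuously. ✓
b: no successors, so □□◇p holds vacuously. ✓
c: successors {a, e}; □◇p there: a:T, e:F. ✗
d: successors {a, c, e}; □◇p there: a:T, c:F, e:F. ✗
e: successors {d}; □◇p there: d:F. ✗
Satisfying worlds: {a, b}.
So □□◇p fails at the other 3 worlds.

3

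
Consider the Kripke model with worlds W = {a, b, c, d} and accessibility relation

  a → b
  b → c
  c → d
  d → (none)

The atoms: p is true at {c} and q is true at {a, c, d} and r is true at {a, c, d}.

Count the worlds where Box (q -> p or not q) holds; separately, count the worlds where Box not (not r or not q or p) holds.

For Box (q -> p or not q):
a: successors {b}; q -> p or not q there: b:T. ✓
b: successors {c}; q -> p or not q there: c:T. ✓
c: successors {d}; q -> p or not q there: d:F. ✗
d: no successors, so Box (q -> p or not q) holds vacuously. ✓
— 3 worlds.
For Box not (not r or not q or p):
a: successors {b}; not (not r or not q or p) there: b:F. ✗
b: successors {c}; not (not r or not q or p) there: c:F. ✗
c: successors {d}; not (not r or not q or p) there: d:T. ✓
d: no successors, so Box not (not r or not q or p) holds vacuously. ✓
— 2 worlds.

3 and 2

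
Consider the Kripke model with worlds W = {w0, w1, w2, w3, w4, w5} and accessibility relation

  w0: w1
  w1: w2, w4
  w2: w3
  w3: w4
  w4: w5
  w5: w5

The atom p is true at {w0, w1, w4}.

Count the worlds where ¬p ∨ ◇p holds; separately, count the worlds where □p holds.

For ¬p ∨ ◇p:
w0: ¬p is F, ◇p is T. ✓
w1: ¬p is F, ◇p is T. ✓
w2: ¬p is T, ◇p is F. ✓
w3: ¬p is T, ◇p is T. ✓
w4: ¬p is F, ◇p is F. ✗
w5: ¬p is T, ◇p is F. ✓
— 5 worlds.
For □p:
w0: successors {w1}; p there: w1:T. ✓
w1: successors {w2, w4}; p there: w2:F, w4:T. ✗
w2: successors {w3}; p there: w3:F. ✗
w3: successors {w4}; p there: w4:T. ✓
w4: successors {w5}; p there: w5:F. ✗
w5: successors {w5}; p there: w5:F. ✗
— 2 worlds.

5 and 2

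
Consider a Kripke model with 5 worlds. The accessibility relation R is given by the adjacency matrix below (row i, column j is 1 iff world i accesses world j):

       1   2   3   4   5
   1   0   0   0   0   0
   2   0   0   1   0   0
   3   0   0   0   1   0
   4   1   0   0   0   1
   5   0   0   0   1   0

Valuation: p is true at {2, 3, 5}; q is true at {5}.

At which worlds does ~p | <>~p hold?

{1, 3, 4, 5}

1: ~p is T, <>~p is F. ✓
2: ~p is F, <>~p is F. ✗
3: ~p is F, <>~p is T. ✓
4: ~p is T, <>~p is T. ✓
5: ~p is F, <>~p is T. ✓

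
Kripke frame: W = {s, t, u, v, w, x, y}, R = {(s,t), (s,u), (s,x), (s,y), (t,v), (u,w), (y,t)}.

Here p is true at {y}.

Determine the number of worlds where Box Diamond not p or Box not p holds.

s: Box Diamond not p is F, Box not p is F. ✗
t: Box Diamond not p is F, Box not p is T. ✓
u: Box Diamond not p is F, Box not p is T. ✓
v: Box Diamond not p is T, Box not p is T. ✓
w: Box Diamond not p is T, Box not p is T. ✓
x: Box Diamond not p is T, Box not p is T. ✓
y: Box Diamond not p is T, Box not p is T. ✓
Satisfying worlds: {t, u, v, w, x, y}.

6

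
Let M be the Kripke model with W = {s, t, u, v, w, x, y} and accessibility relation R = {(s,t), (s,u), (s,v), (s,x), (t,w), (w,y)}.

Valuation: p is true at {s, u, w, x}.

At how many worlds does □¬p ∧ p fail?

s: □¬p is F, p is T. ✗
t: □¬p is F, p is F. ✗
u: □¬p is T, p is T. ✓
v: □¬p is T, p is F. ✗
w: □¬p is T, p is T. ✓
x: □¬p is T, p is T. ✓
y: □¬p is T, p is F. ✗
Satisfying worlds: {u, w, x}.
So □¬p ∧ p fails at the other 4 worlds.

4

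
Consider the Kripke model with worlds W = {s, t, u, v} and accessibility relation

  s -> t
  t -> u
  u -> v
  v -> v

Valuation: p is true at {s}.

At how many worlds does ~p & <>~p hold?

s: ~p is F, <>~p is T. ✗
t: ~p is T, <>~p is T. ✓
u: ~p is T, <>~p is T. ✓
v: ~p is T, <>~p is T. ✓
Satisfying worlds: {t, u, v}.

3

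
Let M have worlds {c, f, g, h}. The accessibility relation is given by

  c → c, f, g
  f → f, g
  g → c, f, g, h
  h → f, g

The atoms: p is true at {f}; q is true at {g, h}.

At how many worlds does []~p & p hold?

c: []~p is F, p is F. ✗
f: []~p is F, p is T. ✗
g: []~p is F, p is F. ✗
h: []~p is F, p is F. ✗
Satisfying worlds: ∅.

0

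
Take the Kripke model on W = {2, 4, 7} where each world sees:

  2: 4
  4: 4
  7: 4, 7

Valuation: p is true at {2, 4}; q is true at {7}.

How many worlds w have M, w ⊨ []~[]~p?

3

2: successors {4}; ~[]~p there: 4:T. ✓
4: successors {4}; ~[]~p there: 4:T. ✓
7: successors {4, 7}; ~[]~p there: 4:T, 7:T. ✓
Satisfying worlds: {2, 4, 7}.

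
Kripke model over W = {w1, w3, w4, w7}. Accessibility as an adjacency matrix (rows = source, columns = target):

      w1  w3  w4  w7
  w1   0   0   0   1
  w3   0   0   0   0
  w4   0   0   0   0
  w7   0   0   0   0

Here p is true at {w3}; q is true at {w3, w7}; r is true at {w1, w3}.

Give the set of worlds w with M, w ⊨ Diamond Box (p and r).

{w1}

w1: successors {w7}; Box (p and r) there: w7:T. ✓
w3: no successors, so Diamond Box (p and r) fails. ✗
w4: no successors, so Diamond Box (p and r) fails. ✗
w7: no successors, so Diamond Box (p and r) fails. ✗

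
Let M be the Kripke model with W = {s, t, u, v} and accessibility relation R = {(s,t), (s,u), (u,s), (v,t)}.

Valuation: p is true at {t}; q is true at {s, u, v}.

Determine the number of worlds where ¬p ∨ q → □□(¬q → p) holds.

4

s: ¬p ∨ q is T, □□(¬q → p) is T. ✓
t: ¬p ∨ q is F, □□(¬q → p) is T. ✓
u: ¬p ∨ q is T, □□(¬q → p) is T. ✓
v: ¬p ∨ q is T, □□(¬q → p) is T. ✓
Satisfying worlds: {s, t, u, v}.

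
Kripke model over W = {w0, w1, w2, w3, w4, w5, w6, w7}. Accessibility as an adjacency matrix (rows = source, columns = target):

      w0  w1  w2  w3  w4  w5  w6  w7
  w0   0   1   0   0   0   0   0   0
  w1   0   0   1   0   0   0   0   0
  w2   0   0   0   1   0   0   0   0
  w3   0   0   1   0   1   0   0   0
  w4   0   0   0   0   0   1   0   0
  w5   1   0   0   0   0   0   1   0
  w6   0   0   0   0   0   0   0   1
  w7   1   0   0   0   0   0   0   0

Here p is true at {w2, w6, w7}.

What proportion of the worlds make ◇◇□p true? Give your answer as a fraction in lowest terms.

3/8

w0: successors {w1}; ◇□p there: w1:F. ✗
w1: successors {w2}; ◇□p there: w2:F. ✗
w2: successors {w3}; ◇□p there: w3:F. ✗
w3: successors {w2, w4}; ◇□p there: w2:F, w4:F. ✗
w4: successors {w5}; ◇□p there: w5:T. ✓
w5: successors {w0, w6}; ◇□p there: w0:T, w6:F. ✓
w6: successors {w7}; ◇□p there: w7:F. ✗
w7: successors {w0}; ◇□p there: w0:T. ✓
That's 3 of 8 worlds, so 3/8.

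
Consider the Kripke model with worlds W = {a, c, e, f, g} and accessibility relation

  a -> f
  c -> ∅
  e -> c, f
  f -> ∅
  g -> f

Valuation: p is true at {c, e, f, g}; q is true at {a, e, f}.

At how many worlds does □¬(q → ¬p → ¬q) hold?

2

a: successors {f}; ¬(q → ¬p → ¬q) there: f:F. ✗
c: no successors, so □¬(q → ¬p → ¬q) holds vacuously. ✓
e: successors {c, f}; ¬(q → ¬p → ¬q) there: c:F, f:F. ✗
f: no successors, so □¬(q → ¬p → ¬q) holds vacuously. ✓
g: successors {f}; ¬(q → ¬p → ¬q) there: f:F. ✗
Satisfying worlds: {c, f}.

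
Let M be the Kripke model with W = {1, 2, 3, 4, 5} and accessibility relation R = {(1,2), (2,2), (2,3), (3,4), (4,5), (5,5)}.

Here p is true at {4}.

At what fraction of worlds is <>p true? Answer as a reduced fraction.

1: successors {2}; p there: 2:F. ✗
2: successors {2, 3}; p there: 2:F, 3:F. ✗
3: successors {4}; p there: 4:T. ✓
4: successors {5}; p there: 5:F. ✗
5: successors {5}; p there: 5:F. ✗
That's 1 of 5 worlds, so 1/5.

1/5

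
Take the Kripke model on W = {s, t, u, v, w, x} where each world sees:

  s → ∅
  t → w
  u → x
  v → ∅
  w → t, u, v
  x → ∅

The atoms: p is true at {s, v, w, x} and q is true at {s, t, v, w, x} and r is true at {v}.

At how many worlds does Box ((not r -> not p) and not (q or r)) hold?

s: no successors, so Box ((not r -> not p) and not (q or r)) holds vacuously. ✓
t: successors {w}; (not r -> not p) and not (q or r) there: w:F. ✗
u: successors {x}; (not r -> not p) and not (q or r) there: x:F. ✗
v: no successors, so Box ((not r -> not p) and not (q or r)) holds vacuously. ✓
w: successors {t, u, v}; (not r -> not p) and not (q or r) there: t:F, u:T, v:F. ✗
x: no successors, so Box ((not r -> not p) and not (q or r)) holds vacuously. ✓
Satisfying worlds: {s, v, x}.

3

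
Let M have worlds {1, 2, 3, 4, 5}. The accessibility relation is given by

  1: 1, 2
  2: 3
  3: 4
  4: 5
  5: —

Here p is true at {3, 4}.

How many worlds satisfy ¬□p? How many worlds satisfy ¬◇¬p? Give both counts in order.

2 and 3

For ¬□p:
1: □p is F. ✓
2: □p is T. ✗
3: □p is T. ✗
4: □p is F. ✓
5: □p is T. ✗
— 2 worlds.
For ¬◇¬p:
1: ◇¬p is T. ✗
2: ◇¬p is F. ✓
3: ◇¬p is F. ✓
4: ◇¬p is T. ✗
5: ◇¬p is F. ✓
— 3 worlds.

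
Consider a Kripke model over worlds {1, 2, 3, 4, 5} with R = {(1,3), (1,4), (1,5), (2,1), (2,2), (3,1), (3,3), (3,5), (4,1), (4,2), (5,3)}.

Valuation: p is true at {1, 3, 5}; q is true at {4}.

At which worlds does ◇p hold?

{1, 2, 3, 4, 5}

1: successors {3, 4, 5}; p there: 3:T, 4:F, 5:T. ✓
2: successors {1, 2}; p there: 1:T, 2:F. ✓
3: successors {1, 3, 5}; p there: 1:T, 3:T, 5:T. ✓
4: successors {1, 2}; p there: 1:T, 2:F. ✓
5: successors {3}; p there: 3:T. ✓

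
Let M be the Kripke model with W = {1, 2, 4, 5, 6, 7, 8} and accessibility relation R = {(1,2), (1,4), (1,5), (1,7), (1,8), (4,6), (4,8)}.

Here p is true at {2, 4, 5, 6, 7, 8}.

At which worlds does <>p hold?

{1, 4}

1: successors {2, 4, 5, 7, 8}; p there: 2:T, 4:T, 5:T, 7:T, 8:T. ✓
2: no successors, so <>p fails. ✗
4: successors {6, 8}; p there: 6:T, 8:T. ✓
5: no successors, so <>p fails. ✗
6: no successors, so <>p fails. ✗
7: no successors, so <>p fails. ✗
8: no successors, so <>p fails. ✗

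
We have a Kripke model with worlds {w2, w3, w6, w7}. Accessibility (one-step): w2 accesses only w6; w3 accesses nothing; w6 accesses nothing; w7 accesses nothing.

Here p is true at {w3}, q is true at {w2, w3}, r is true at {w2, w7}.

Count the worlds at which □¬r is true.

4

w2: successors {w6}; ¬r there: w6:T. ✓
w3: no successors, so □¬r holds vacuously. ✓
w6: no successors, so □¬r holds vacuously. ✓
w7: no successors, so □¬r holds vacuously. ✓
Satisfying worlds: {w2, w3, w6, w7}.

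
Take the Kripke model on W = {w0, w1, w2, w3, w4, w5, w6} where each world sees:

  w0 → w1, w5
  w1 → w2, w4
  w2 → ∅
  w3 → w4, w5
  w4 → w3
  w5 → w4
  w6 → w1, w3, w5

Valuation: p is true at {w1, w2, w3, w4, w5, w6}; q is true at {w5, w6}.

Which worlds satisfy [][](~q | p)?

{w0, w1, w2, w3, w4, w5, w6}

w0: successors {w1, w5}; [](~q | p) there: w1:T, w5:T. ✓
w1: successors {w2, w4}; [](~q | p) there: w2:T, w4:T. ✓
w2: no successors, so [][](~q | p) holds vacuously. ✓
w3: successors {w4, w5}; [](~q | p) there: w4:T, w5:T. ✓
w4: successors {w3}; [](~q | p) there: w3:T. ✓
w5: successors {w4}; [](~q | p) there: w4:T. ✓
w6: successors {w1, w3, w5}; [](~q | p) there: w1:T, w3:T, w5:T. ✓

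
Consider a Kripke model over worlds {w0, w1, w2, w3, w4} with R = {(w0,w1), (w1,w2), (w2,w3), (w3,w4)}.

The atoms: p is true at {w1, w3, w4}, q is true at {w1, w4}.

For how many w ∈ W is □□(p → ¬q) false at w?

w0: successors {w1}; □(p → ¬q) there: w1:T. ✓
w1: successors {w2}; □(p → ¬q) there: w2:T. ✓
w2: successors {w3}; □(p → ¬q) there: w3:F. ✗
w3: successors {w4}; □(p → ¬q) there: w4:T. ✓
w4: no successors, so □□(p → ¬q) holds vacuously. ✓
Satisfying worlds: {w0, w1, w3, w4}.
So □□(p → ¬q) fails at the other 1 world.

1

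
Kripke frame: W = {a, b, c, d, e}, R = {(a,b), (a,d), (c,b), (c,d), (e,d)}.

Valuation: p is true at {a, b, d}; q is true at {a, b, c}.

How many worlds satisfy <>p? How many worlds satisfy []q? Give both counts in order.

For <>p:
a: successors {b, d}; p there: b:T, d:T. ✓
b: no successors, so <>p fails. ✗
c: successors {b, d}; p there: b:T, d:T. ✓
d: no successors, so <>p fails. ✗
e: successors {d}; p there: d:T. ✓
— 3 worlds.
For []q:
a: successors {b, d}; q there: b:T, d:F. ✗
b: no successors, so []q holds vacuously. ✓
c: successors {b, d}; q there: b:T, d:F. ✗
d: no successors, so []q holds vacuously. ✓
e: successors {d}; q there: d:F. ✗
— 2 worlds.

3 and 2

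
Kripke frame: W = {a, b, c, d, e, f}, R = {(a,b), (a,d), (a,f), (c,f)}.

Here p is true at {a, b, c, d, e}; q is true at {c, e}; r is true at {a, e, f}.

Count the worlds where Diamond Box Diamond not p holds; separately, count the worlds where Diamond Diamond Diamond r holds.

For Diamond Box Diamond not p:
a: successors {b, d, f}; Box Diamond not p there: b:T, d:T, f:T. ✓
b: no successors, so Diamond Box Diamond not p fails. ✗
c: successors {f}; Box Diamond not p there: f:T. ✓
d: no successors, so Diamond Box Diamond not p fails. ✗
e: no successors, so Diamond Box Diamond not p fails. ✗
f: no successors, so Diamond Box Diamond not p fails. ✗
— 2 worlds.
For Diamond Diamond Diamond r:
a: successors {b, d, f}; Diamond Diamond r there: b:F, d:F, f:F. ✗
b: no successors, so Diamond Diamond Diamond r fails. ✗
c: successors {f}; Diamond Diamond r there: f:F. ✗
d: no successors, so Diamond Diamond Diamond r fails. ✗
e: no successors, so Diamond Diamond Diamond r fails. ✗
f: no successors, so Diamond Diamond Diamond r fails. ✗
— 0 worlds.

2 and 0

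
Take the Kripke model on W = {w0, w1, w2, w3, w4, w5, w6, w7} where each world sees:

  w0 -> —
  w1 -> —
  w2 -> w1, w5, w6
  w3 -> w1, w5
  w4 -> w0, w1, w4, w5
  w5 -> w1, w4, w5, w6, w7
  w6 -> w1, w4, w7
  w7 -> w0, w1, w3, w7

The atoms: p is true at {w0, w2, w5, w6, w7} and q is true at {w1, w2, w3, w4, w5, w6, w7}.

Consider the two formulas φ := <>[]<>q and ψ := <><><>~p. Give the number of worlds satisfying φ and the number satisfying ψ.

For <>[]<>q:
w0: no successors, so <>[]<>q fails. ✗
w1: no successors, so <>[]<>q fails. ✗
w2: successors {w1, w5, w6}; []<>q there: w1:T, w5:F, w6:F. ✓
w3: successors {w1, w5}; []<>q there: w1:T, w5:F. ✓
w4: successors {w0, w1, w4, w5}; []<>q there: w0:T, w1:T, w4:F, w5:F. ✓
w5: successors {w1, w4, w5, w6, w7}; []<>q there: w1:T, w4:F, w5:F, w6:F, w7:F. ✓
w6: successors {w1, w4, w7}; []<>q there: w1:T, w4:F, w7:F. ✓
w7: successors {w0, w1, w3, w7}; []<>q there: w0:T, w1:T, w3:F, w7:F. ✓
— 6 worlds.
For <><><>~p:
w0: no successors, so <><><>~p fails. ✗
w1: no successors, so <><><>~p fails. ✗
w2: successors {w1, w5, w6}; <><>~p there: w1:F, w5:T, w6:T. ✓
w3: successors {w1, w5}; <><>~p there: w1:F, w5:T. ✓
w4: successors {w0, w1, w4, w5}; <><>~p there: w0:F, w1:F, w4:T, w5:T. ✓
w5: successors {w1, w4, w5, w6, w7}; <><>~p there: w1:F, w4:T, w5:T, w6:T, w7:T. ✓
w6: successors {w1, w4, w7}; <><>~p there: w1:F, w4:T, w7:T. ✓
w7: successors {w0, w1, w3, w7}; <><>~p there: w0:F, w1:F, w3:T, w7:T. ✓
— 6 worlds.

6 and 6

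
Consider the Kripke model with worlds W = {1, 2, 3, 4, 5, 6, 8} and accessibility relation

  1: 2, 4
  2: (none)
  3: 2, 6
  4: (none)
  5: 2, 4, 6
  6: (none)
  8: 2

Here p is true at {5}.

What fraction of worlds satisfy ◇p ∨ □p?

3/7

1: ◇p is F, □p is F. ✗
2: ◇p is F, □p is T. ✓
3: ◇p is F, □p is F. ✗
4: ◇p is F, □p is T. ✓
5: ◇p is F, □p is F. ✗
6: ◇p is F, □p is T. ✓
8: ◇p is F, □p is F. ✗
That's 3 of 7 worlds, so 3/7.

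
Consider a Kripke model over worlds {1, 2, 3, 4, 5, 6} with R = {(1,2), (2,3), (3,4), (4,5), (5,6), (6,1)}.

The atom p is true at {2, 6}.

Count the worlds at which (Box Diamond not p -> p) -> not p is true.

4

1: Box Diamond not p -> p is F, not p is T. ✓
2: Box Diamond not p -> p is T, not p is F. ✗
3: Box Diamond not p -> p is F, not p is T. ✓
4: Box Diamond not p -> p is T, not p is T. ✓
5: Box Diamond not p -> p is F, not p is T. ✓
6: Box Diamond not p -> p is T, not p is F. ✗
Satisfying worlds: {1, 3, 4, 5}.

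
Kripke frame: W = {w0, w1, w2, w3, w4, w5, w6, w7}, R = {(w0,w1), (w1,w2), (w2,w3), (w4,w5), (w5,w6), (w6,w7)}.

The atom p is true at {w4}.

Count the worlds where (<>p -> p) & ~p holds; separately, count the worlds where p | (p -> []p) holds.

For (<>p -> p) & ~p:
w0: <>p -> p is T, ~p is T. ✓
w1: <>p -> p is T, ~p is T. ✓
w2: <>p -> p is T, ~p is T. ✓
w3: <>p -> p is T, ~p is T. ✓
w4: <>p -> p is T, ~p is F. ✗
w5: <>p -> p is T, ~p is T. ✓
w6: <>p -> p is T, ~p is T. ✓
w7: <>p -> p is T, ~p is T. ✓
— 7 worlds.
For p | (p -> []p):
w0: p is F, p -> []p is T. ✓
w1: p is F, p -> []p is T. ✓
w2: p is F, p -> []p is T. ✓
w3: p is F, p -> []p is T. ✓
w4: p is T, p -> []p is F. ✓
w5: p is F, p -> []p is T. ✓
w6: p is F, p -> []p is T. ✓
w7: p is F, p -> []p is T. ✓
— 8 worlds.

7 and 8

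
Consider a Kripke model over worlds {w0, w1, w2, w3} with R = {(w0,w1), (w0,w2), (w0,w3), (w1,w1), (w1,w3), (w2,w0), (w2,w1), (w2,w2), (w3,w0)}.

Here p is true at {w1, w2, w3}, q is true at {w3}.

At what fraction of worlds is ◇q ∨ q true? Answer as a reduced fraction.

w0: ◇q is T, q is F. ✓
w1: ◇q is T, q is F. ✓
w2: ◇q is F, q is F. ✗
w3: ◇q is F, q is T. ✓
That's 3 of 4 worlds, so 3/4.

3/4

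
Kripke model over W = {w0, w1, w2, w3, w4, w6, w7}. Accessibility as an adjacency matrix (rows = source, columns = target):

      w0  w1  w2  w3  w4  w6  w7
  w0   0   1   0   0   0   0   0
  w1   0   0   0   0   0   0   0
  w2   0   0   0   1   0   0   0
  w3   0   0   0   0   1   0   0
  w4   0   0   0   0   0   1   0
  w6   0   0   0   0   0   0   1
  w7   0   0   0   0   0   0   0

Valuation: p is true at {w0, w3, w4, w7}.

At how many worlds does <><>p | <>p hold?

w0: <><>p is F, <>p is F. ✗
w1: <><>p is F, <>p is F. ✗
w2: <><>p is T, <>p is T. ✓
w3: <><>p is F, <>p is T. ✓
w4: <><>p is T, <>p is F. ✓
w6: <><>p is F, <>p is T. ✓
w7: <><>p is F, <>p is F. ✗
Satisfying worlds: {w2, w3, w4, w6}.

4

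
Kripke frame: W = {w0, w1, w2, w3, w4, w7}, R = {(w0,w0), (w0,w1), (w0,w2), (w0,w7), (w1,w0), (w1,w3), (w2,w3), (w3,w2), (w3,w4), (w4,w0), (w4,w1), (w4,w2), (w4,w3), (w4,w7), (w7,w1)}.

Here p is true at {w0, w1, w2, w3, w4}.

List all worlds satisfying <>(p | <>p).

w0: successors {w0, w1, w2, w7}; p | <>p there: w0:T, w1:T, w2:T, w7:T. ✓
w1: successors {w0, w3}; p | <>p there: w0:T, w3:T. ✓
w2: successors {w3}; p | <>p there: w3:T. ✓
w3: successors {w2, w4}; p | <>p there: w2:T, w4:T. ✓
w4: successors {w0, w1, w2, w3, w7}; p | <>p there: w0:T, w1:T, w2:T, w3:T, w7:T. ✓
w7: successors {w1}; p | <>p there: w1:T. ✓

{w0, w1, w2, w3, w4, w7}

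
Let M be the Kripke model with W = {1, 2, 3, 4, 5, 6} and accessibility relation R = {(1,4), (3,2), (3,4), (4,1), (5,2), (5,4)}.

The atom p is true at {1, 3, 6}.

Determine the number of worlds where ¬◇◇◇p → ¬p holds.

3

1: ¬◇◇◇p is T, ¬p is F. ✗
2: ¬◇◇◇p is T, ¬p is T. ✓
3: ¬◇◇◇p is T, ¬p is F. ✗
4: ¬◇◇◇p is F, ¬p is T. ✓
5: ¬◇◇◇p is T, ¬p is T. ✓
6: ¬◇◇◇p is T, ¬p is F. ✗
Satisfying worlds: {2, 4, 5}.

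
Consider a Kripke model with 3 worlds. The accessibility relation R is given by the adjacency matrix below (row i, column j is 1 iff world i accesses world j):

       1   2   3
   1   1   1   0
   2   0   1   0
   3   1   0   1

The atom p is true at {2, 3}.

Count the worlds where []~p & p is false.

3

1: []~p is F, p is F. ✗
2: []~p is F, p is T. ✗
3: []~p is F, p is T. ✗
Satisfying worlds: ∅.
So []~p & p fails at the other 3 worlds.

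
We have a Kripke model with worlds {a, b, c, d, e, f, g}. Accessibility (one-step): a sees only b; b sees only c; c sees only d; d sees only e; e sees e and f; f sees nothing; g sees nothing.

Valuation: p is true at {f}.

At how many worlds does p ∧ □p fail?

a: p is F, □p is F. ✗
b: p is F, □p is F. ✗
c: p is F, □p is F. ✗
d: p is F, □p is F. ✗
e: p is F, □p is F. ✗
f: p is T, □p is T. ✓
g: p is F, □p is T. ✗
Satisfying worlds: {f}.
So p ∧ □p fails at the other 6 worlds.

6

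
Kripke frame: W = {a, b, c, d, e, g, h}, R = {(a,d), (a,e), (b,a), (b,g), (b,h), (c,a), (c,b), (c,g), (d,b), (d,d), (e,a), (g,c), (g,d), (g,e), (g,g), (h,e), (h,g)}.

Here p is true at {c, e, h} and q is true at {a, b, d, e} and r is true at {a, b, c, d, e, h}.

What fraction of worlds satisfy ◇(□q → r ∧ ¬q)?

5/7

a: successors {d, e}; □q → r ∧ ¬q there: d:F, e:F. ✗
b: successors {a, g, h}; □q → r ∧ ¬q there: a:F, g:T, h:T. ✓
c: successors {a, b, g}; □q → r ∧ ¬q there: a:F, b:T, g:T. ✓
d: successors {b, d}; □q → r ∧ ¬q there: b:T, d:F. ✓
e: successors {a}; □q → r ∧ ¬q there: a:F. ✗
g: successors {c, d, e, g}; □q → r ∧ ¬q there: c:T, d:F, e:F, g:T. ✓
h: successors {e, g}; □q → r ∧ ¬q there: e:F, g:T. ✓
That's 5 of 7 worlds, so 5/7.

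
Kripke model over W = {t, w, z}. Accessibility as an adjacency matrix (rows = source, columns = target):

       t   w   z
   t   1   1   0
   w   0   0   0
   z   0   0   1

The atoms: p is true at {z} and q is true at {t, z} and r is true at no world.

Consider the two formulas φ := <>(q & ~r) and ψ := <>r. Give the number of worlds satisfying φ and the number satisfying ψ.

2 and 0

For <>(q & ~r):
t: successors {t, w}; q & ~r there: t:T, w:F. ✓
w: no successors, so <>(q & ~r) fails. ✗
z: successors {z}; q & ~r there: z:T. ✓
— 2 worlds.
For <>r:
t: successors {t, w}; r there: t:F, w:F. ✗
w: no successors, so <>r fails. ✗
z: successors {z}; r there: z:F. ✗
— 0 worlds.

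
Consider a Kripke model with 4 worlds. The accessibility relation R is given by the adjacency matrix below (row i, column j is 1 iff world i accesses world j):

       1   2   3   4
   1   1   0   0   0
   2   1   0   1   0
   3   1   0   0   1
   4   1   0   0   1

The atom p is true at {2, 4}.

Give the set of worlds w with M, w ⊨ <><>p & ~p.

1: <><>p is F, ~p is T. ✗
2: <><>p is T, ~p is F. ✗
3: <><>p is T, ~p is T. ✓
4: <><>p is T, ~p is F. ✗

{3}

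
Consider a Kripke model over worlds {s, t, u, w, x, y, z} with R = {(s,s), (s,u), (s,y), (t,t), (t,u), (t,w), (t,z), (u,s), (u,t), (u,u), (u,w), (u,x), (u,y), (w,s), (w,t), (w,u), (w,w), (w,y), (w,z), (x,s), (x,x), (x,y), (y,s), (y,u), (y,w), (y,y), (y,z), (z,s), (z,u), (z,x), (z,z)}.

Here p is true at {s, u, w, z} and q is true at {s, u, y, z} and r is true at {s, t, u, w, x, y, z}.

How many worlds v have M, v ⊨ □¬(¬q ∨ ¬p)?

0

s: successors {s, u, y}; ¬(¬q ∨ ¬p) there: s:T, u:T, y:F. ✗
t: successors {t, u, w, z}; ¬(¬q ∨ ¬p) there: t:F, u:T, w:F, z:T. ✗
u: successors {s, t, u, w, x, y}; ¬(¬q ∨ ¬p) there: s:T, t:F, u:T, w:F, x:F, y:F. ✗
w: successors {s, t, u, w, y, z}; ¬(¬q ∨ ¬p) there: s:T, t:F, u:T, w:F, y:F, z:T. ✗
x: successors {s, x, y}; ¬(¬q ∨ ¬p) there: s:T, x:F, y:F. ✗
y: successors {s, u, w, y, z}; ¬(¬q ∨ ¬p) there: s:T, u:T, w:F, y:F, z:T. ✗
z: successors {s, u, x, z}; ¬(¬q ∨ ¬p) there: s:T, u:T, x:F, z:T. ✗
Satisfying worlds: ∅.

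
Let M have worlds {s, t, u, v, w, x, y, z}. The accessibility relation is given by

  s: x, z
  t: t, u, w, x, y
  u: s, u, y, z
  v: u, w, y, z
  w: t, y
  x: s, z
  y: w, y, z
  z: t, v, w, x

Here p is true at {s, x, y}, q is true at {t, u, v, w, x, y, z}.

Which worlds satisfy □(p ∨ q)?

s: successors {x, z}; p ∨ q there: x:T, z:T. ✓
t: successors {t, u, w, x, y}; p ∨ q there: t:T, u:T, w:T, x:T, y:T. ✓
u: successors {s, u, y, z}; p ∨ q there: s:T, u:T, y:T, z:T. ✓
v: successors {u, w, y, z}; p ∨ q there: u:T, w:T, y:T, z:T. ✓
w: successors {t, y}; p ∨ q there: t:T, y:T. ✓
x: successors {s, z}; p ∨ q there: s:T, z:T. ✓
y: successors {w, y, z}; p ∨ q there: w:T, y:T, z:T. ✓
z: successors {t, v, w, x}; p ∨ q there: t:T, v:T, w:T, x:T. ✓

{s, t, u, v, w, x, y, z}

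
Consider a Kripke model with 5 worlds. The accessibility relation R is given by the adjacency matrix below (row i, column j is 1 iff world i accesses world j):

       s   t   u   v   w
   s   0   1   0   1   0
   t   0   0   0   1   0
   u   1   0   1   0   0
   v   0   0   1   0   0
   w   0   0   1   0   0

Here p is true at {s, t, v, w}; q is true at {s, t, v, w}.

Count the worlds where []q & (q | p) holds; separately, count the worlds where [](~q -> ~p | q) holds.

For []q & (q | p):
s: []q is T, q | p is T. ✓
t: []q is T, q | p is T. ✓
u: []q is F, q | p is F. ✗
v: []q is F, q | p is T. ✗
w: []q is F, q | p is T. ✗
— 2 worlds.
For [](~q -> ~p | q):
s: successors {t, v}; ~q -> ~p | q there: t:T, v:T. ✓
t: successors {v}; ~q -> ~p | q there: v:T. ✓
u: successors {s, u}; ~q -> ~p | q there: s:T, u:T. ✓
v: successors {u}; ~q -> ~p | q there: u:T. ✓
w: successors {u}; ~q -> ~p | q there: u:T. ✓
— 5 worlds.

2 and 5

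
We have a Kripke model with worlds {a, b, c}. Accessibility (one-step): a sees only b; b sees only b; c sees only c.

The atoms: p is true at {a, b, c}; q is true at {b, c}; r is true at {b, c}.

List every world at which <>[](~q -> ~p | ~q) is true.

{a, b, c}

a: successors {b}; [](~q -> ~p | ~q) there: b:T. ✓
b: successors {b}; [](~q -> ~p | ~q) there: b:T. ✓
c: successors {c}; [](~q -> ~p | ~q) there: c:T. ✓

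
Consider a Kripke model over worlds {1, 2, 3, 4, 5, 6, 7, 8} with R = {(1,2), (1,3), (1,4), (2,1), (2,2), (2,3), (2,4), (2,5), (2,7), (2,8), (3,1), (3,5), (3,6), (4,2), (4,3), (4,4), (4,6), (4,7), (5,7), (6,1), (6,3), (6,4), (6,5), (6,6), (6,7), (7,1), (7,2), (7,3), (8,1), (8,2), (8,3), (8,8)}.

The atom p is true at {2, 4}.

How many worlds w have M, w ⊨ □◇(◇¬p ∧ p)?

1: successors {2, 3, 4}; ◇(◇¬p ∧ p) there: 2:T, 3:F, 4:T. ✗
2: successors {1, 2, 3, 4, 5, 7, 8}; ◇(◇¬p ∧ p) there: 1:T, 2:T, 3:F, 4:T, 5:F, 7:T, 8:T. ✗
3: successors {1, 5, 6}; ◇(◇¬p ∧ p) there: 1:T, 5:F, 6:T. ✗
4: successors {2, 3, 4, 6, 7}; ◇(◇¬p ∧ p) there: 2:T, 3:F, 4:T, 6:T, 7:T. ✗
5: successors {7}; ◇(◇¬p ∧ p) there: 7:T. ✓
6: successors {1, 3, 4, 5, 6, 7}; ◇(◇¬p ∧ p) there: 1:T, 3:F, 4:T, 5:F, 6:T, 7:T. ✗
7: successors {1, 2, 3}; ◇(◇¬p ∧ p) there: 1:T, 2:T, 3:F. ✗
8: successors {1, 2, 3, 8}; ◇(◇¬p ∧ p) there: 1:T, 2:T, 3:F, 8:T. ✗
Satisfying worlds: {5}.

1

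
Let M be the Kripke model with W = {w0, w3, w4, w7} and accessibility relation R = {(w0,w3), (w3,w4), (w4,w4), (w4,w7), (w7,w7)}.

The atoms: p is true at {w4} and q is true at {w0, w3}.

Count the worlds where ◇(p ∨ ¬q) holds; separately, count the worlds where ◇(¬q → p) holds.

For ◇(p ∨ ¬q):
w0: successors {w3}; p ∨ ¬q there: w3:F. ✗
w3: successors {w4}; p ∨ ¬q there: w4:T. ✓
w4: successors {w4, w7}; p ∨ ¬q there: w4:T, w7:T. ✓
w7: successors {w7}; p ∨ ¬q there: w7:T. ✓
— 3 worlds.
For ◇(¬q → p):
w0: successors {w3}; ¬q → p there: w3:T. ✓
w3: successors {w4}; ¬q → p there: w4:T. ✓
w4: successors {w4, w7}; ¬q → p there: w4:T, w7:F. ✓
w7: successors {w7}; ¬q → p there: w7:F. ✗
— 3 worlds.

3 and 3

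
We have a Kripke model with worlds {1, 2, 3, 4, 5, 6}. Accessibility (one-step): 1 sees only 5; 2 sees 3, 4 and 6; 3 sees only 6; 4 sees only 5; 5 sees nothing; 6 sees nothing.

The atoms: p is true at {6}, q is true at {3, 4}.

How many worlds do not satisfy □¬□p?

4

1: successors {5}; ¬□p there: 5:F. ✗
2: successors {3, 4, 6}; ¬□p there: 3:F, 4:T, 6:F. ✗
3: successors {6}; ¬□p there: 6:F. ✗
4: successors {5}; ¬□p there: 5:F. ✗
5: no successors, so □¬□p holds vacuously. ✓
6: no successors, so □¬□p holds vacuously. ✓
Satisfying worlds: {5, 6}.
So □¬□p fails at the other 4 worlds.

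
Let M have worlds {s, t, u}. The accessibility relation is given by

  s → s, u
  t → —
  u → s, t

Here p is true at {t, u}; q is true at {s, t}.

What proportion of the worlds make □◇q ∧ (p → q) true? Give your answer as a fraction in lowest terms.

2/3

s: □◇q is T, p → q is T. ✓
t: □◇q is T, p → q is T. ✓
u: □◇q is F, p → q is F. ✗
That's 2 of 3 worlds, so 2/3.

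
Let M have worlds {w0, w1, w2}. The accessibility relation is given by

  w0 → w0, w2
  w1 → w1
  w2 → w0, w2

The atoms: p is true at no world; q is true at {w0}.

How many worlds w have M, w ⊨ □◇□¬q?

w0: successors {w0, w2}; ◇□¬q there: w0:F, w2:F. ✗
w1: successors {w1}; ◇□¬q there: w1:T. ✓
w2: successors {w0, w2}; ◇□¬q there: w0:F, w2:F. ✗
Satisfying worlds: {w1}.

1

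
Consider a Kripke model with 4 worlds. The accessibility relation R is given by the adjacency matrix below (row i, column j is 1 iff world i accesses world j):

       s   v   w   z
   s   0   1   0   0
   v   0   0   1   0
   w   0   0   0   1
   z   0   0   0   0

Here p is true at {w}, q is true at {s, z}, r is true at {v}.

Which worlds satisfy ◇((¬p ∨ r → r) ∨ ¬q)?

s: successors {v}; (¬p ∨ r → r) ∨ ¬q there: v:T. ✓
v: successors {w}; (¬p ∨ r → r) ∨ ¬q there: w:T. ✓
w: successors {z}; (¬p ∨ r → r) ∨ ¬q there: z:F. ✗
z: no successors, so ◇((¬p ∨ r → r) ∨ ¬q) fails. ✗

{s, v}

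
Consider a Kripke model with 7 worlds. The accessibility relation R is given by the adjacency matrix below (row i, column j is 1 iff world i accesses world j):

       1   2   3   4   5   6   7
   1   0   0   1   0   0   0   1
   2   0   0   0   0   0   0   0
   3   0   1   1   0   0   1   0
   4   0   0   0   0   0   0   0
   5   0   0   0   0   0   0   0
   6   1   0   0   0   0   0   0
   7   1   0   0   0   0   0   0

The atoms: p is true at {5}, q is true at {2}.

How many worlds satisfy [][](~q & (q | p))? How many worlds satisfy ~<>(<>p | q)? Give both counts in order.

3 and 6

For [][](~q & (q | p)):
1: successors {3, 7}; [](~q & (q | p)) there: 3:F, 7:F. ✗
2: no successors, so [][](~q & (q | p)) holds vacuously. ✓
3: successors {2, 3, 6}; [](~q & (q | p)) there: 2:T, 3:F, 6:F. ✗
4: no successors, so [][](~q & (q | p)) holds vacuously. ✓
5: no successors, so [][](~q & (q | p)) holds vacuously. ✓
6: successors {1}; [](~q & (q | p)) there: 1:F. ✗
7: successors {1}; [](~q & (q | p)) there: 1:F. ✗
— 3 worlds.
For ~<>(<>p | q):
1: <>(<>p | q) is F. ✓
2: <>(<>p | q) is F. ✓
3: <>(<>p | q) is T. ✗
4: <>(<>p | q) is F. ✓
5: <>(<>p | q) is F. ✓
6: <>(<>p | q) is F. ✓
7: <>(<>p | q) is F. ✓
— 6 worlds.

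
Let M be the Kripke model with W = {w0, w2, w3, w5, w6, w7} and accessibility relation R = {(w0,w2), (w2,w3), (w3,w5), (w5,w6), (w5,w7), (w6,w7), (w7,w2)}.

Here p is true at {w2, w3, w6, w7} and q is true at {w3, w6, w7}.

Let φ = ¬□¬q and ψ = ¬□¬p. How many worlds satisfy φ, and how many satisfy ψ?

3 and 5

For ¬□¬q:
w0: □¬q is T. ✗
w2: □¬q is F. ✓
w3: □¬q is T. ✗
w5: □¬q is F. ✓
w6: □¬q is F. ✓
w7: □¬q is T. ✗
— 3 worlds.
For ¬□¬p:
w0: □¬p is F. ✓
w2: □¬p is F. ✓
w3: □¬p is T. ✗
w5: □¬p is F. ✓
w6: □¬p is F. ✓
w7: □¬p is F. ✓
— 5 worlds.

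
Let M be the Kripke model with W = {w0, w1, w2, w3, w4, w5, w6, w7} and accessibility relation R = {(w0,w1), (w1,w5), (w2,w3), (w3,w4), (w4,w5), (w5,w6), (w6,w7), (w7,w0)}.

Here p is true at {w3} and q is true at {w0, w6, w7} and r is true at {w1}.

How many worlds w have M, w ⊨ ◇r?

w0: successors {w1}; r there: w1:T. ✓
w1: successors {w5}; r there: w5:F. ✗
w2: successors {w3}; r there: w3:F. ✗
w3: successors {w4}; r there: w4:F. ✗
w4: successors {w5}; r there: w5:F. ✗
w5: successors {w6}; r there: w6:F. ✗
w6: successors {w7}; r there: w7:F. ✗
w7: successors {w0}; r there: w0:F. ✗
Satisfying worlds: {w0}.

1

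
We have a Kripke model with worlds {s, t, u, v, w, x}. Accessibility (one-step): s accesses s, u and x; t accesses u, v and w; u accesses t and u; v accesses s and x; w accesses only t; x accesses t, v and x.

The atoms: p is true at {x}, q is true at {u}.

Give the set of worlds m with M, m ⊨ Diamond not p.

s: successors {s, u, x}; not p there: s:T, u:T, x:F. ✓
t: successors {u, v, w}; not p there: u:T, v:T, w:T. ✓
u: successors {t, u}; not p there: t:T, u:T. ✓
v: successors {s, x}; not p there: s:T, x:F. ✓
w: successors {t}; not p there: t:T. ✓
x: successors {t, v, x}; not p there: t:T, v:T, x:F. ✓

{s, t, u, v, w, x}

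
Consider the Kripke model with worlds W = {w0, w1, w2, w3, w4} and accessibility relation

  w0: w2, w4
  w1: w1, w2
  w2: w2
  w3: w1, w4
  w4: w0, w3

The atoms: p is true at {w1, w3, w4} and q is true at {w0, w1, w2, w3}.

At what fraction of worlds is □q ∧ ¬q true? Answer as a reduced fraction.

w0: □q is F, ¬q is F. ✗
w1: □q is T, ¬q is F. ✗
w2: □q is T, ¬q is F. ✗
w3: □q is F, ¬q is F. ✗
w4: □q is T, ¬q is T. ✓
That's 1 of 5 worlds, so 1/5.

1/5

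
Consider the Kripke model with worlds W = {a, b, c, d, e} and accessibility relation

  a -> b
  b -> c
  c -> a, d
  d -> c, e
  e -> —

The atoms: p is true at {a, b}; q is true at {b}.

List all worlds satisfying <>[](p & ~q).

{d}

a: successors {b}; [](p & ~q) there: b:F. ✗
b: successors {c}; [](p & ~q) there: c:F. ✗
c: successors {a, d}; [](p & ~q) there: a:F, d:F. ✗
d: successors {c, e}; [](p & ~q) there: c:F, e:T. ✓
e: no successors, so <>[](p & ~q) fails. ✗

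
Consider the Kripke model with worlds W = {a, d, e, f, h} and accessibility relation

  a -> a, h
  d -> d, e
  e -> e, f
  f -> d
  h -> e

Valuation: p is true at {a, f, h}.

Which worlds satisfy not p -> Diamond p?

a: not p is F, Diamond p is T. ✓
d: not p is T, Diamond p is F. ✗
e: not p is T, Diamond p is T. ✓
f: not p is F, Diamond p is F. ✓
h: not p is F, Diamond p is F. ✓

{a, e, f, h}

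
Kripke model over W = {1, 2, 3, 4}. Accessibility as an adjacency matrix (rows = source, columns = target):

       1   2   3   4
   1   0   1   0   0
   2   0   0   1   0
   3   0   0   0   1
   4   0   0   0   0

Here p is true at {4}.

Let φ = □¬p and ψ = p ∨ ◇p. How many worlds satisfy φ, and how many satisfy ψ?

For □¬p:
1: successors {2}; ¬p there: 2:T. ✓
2: successors {3}; ¬p there: 3:T. ✓
3: successors {4}; ¬p there: 4:F. ✗
4: no successors, so □¬p holds vacuously. ✓
— 3 worlds.
For p ∨ ◇p:
1: p is F, ◇p is F. ✗
2: p is F, ◇p is F. ✗
3: p is F, ◇p is T. ✓
4: p is T, ◇p is F. ✓
— 2 worlds.

3 and 2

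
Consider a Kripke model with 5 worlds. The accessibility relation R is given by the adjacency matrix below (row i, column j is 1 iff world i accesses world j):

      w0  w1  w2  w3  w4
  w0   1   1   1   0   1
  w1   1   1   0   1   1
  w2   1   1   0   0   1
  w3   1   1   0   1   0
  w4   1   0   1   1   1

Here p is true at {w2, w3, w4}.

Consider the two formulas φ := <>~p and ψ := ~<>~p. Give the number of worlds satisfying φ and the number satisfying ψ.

5 and 0

For <>~p:
w0: successors {w0, w1, w2, w4}; ~p there: w0:T, w1:T, w2:F, w4:F. ✓
w1: successors {w0, w1, w3, w4}; ~p there: w0:T, w1:T, w3:F, w4:F. ✓
w2: successors {w0, w1, w4}; ~p there: w0:T, w1:T, w4:F. ✓
w3: successors {w0, w1, w3}; ~p there: w0:T, w1:T, w3:F. ✓
w4: successors {w0, w2, w3, w4}; ~p there: w0:T, w2:F, w3:F, w4:F. ✓
— 5 worlds.
For ~<>~p:
w0: <>~p is T. ✗
w1: <>~p is T. ✗
w2: <>~p is T. ✗
w3: <>~p is T. ✗
w4: <>~p is T. ✗
— 0 worlds.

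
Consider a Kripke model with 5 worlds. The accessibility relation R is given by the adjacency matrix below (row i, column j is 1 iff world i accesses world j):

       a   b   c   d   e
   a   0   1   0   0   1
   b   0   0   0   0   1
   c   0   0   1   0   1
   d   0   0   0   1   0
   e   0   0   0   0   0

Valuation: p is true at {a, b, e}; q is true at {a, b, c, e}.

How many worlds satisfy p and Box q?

a: p is T, Box q is T. ✓
b: p is T, Box q is T. ✓
c: p is F, Box q is T. ✗
d: p is F, Box q is F. ✗
e: p is T, Box q is T. ✓
Satisfying worlds: {a, b, e}.

3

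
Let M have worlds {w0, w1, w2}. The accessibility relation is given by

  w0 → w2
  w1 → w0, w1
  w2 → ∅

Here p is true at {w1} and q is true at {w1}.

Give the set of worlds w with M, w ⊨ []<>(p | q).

{w2}

w0: successors {w2}; <>(p | q) there: w2:F. ✗
w1: successors {w0, w1}; <>(p | q) there: w0:F, w1:T. ✗
w2: no successors, so []<>(p | q) holds vacuously. ✓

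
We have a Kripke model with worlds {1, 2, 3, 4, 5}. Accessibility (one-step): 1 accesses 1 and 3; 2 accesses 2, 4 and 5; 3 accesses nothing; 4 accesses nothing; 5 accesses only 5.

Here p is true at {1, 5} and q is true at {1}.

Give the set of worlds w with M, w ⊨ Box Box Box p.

1: successors {1, 3}; Box Box p there: 1:F, 3:T. ✗
2: successors {2, 4, 5}; Box Box p there: 2:F, 4:T, 5:T. ✗
3: no successors, so Box Box Box p holds vacuously. ✓
4: no successors, so Box Box Box p holds vacuously. ✓
5: successors {5}; Box Box p there: 5:T. ✓

{3, 4, 5}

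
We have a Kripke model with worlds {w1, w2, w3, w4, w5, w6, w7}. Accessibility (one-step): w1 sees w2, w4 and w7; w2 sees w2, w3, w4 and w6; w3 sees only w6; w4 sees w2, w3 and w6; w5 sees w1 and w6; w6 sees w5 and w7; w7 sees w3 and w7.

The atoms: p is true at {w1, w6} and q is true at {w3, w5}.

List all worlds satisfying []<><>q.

w1: successors {w2, w4, w7}; <><>q there: w2:T, w4:T, w7:T. ✓
w2: successors {w2, w3, w4, w6}; <><>q there: w2:T, w3:T, w4:T, w6:T. ✓
w3: successors {w6}; <><>q there: w6:T. ✓
w4: successors {w2, w3, w6}; <><>q there: w2:T, w3:T, w6:T. ✓
w5: successors {w1, w6}; <><>q there: w1:T, w6:T. ✓
w6: successors {w5, w7}; <><>q there: w5:T, w7:T. ✓
w7: successors {w3, w7}; <><>q there: w3:T, w7:T. ✓

{w1, w2, w3, w4, w5, w6, w7}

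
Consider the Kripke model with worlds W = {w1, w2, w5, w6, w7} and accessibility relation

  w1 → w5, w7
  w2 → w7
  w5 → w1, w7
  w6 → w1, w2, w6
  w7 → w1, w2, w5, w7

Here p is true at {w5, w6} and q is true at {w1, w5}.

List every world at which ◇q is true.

{w1, w5, w6, w7}

w1: successors {w5, w7}; q there: w5:T, w7:F. ✓
w2: successors {w7}; q there: w7:F. ✗
w5: successors {w1, w7}; q there: w1:T, w7:F. ✓
w6: successors {w1, w2, w6}; q there: w1:T, w2:F, w6:F. ✓
w7: successors {w1, w2, w5, w7}; q there: w1:T, w2:F, w5:T, w7:F. ✓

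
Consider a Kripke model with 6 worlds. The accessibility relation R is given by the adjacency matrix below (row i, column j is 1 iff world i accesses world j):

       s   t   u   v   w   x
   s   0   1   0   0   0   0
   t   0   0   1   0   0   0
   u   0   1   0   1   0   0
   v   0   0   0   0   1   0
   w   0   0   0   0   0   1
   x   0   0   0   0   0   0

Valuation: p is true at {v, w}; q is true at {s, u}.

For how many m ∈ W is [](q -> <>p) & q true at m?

2

s: [](q -> <>p) is T, q is T. ✓
t: [](q -> <>p) is T, q is F. ✗
u: [](q -> <>p) is T, q is T. ✓
v: [](q -> <>p) is T, q is F. ✗
w: [](q -> <>p) is T, q is F. ✗
x: [](q -> <>p) is T, q is F. ✗
Satisfying worlds: {s, u}.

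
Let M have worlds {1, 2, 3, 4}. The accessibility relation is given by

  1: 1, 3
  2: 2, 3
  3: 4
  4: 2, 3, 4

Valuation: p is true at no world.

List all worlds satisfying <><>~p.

1: successors {1, 3}; <>~p there: 1:T, 3:T. ✓
2: successors {2, 3}; <>~p there: 2:T, 3:T. ✓
3: successors {4}; <>~p there: 4:T. ✓
4: successors {2, 3, 4}; <>~p there: 2:T, 3:T, 4:T. ✓

{1, 2, 3, 4}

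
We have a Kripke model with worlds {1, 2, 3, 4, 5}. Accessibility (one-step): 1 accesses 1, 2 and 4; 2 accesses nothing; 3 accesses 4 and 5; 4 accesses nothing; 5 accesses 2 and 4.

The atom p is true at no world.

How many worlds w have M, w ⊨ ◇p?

0

1: successors {1, 2, 4}; p there: 1:F, 2:F, 4:F. ✗
2: no successors, so ◇p fails. ✗
3: successors {4, 5}; p there: 4:F, 5:F. ✗
4: no successors, so ◇p fails. ✗
5: successors {2, 4}; p there: 2:F, 4:F. ✗
Satisfying worlds: ∅.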